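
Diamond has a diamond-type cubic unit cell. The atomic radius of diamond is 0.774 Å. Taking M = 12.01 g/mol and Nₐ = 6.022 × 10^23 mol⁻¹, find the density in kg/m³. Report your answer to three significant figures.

3490 kg/m³

In a diamond cubic lattice, nearest neighbors lie along the body diagonal with √3·a = 8r, giving a = 3.575 Å = 3.575 × 10^-8 cm.
With Z = 8, ρ = Z·M/(N_A·a³) = 8 × 12.01 / (6.022 × 10²³ × 4.569 × 10^-23) = 3.492 g/cm³ = 3490 kg/m³.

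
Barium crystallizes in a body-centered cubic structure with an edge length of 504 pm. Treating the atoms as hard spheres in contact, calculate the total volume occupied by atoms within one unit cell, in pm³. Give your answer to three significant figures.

In a BCC lattice atoms touch along the body diagonal, so √3·a = 4r, so r = 0.4330a = 218.2 pm.
V_atoms = Z × (4/3)πr³ = 2 × (4/3)π × (218.2)³ = 8.71 × 10^7 pm³.

8.71 × 10^7 pm³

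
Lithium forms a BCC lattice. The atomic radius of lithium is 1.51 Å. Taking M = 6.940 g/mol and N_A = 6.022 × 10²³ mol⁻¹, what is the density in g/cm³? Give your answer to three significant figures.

In a BCC lattice, atoms touch along the body diagonal, so √3·a = 4r, giving a = 3.487 Å = 3.487 × 10^-8 cm.
With Z = 2, ρ = Z·M/(N_A·a³) = 2 × 6.940 / (6.022 × 10²³ × 4.241 × 10^-23) = 0.5435 g/cm³.

0.544 g/cm³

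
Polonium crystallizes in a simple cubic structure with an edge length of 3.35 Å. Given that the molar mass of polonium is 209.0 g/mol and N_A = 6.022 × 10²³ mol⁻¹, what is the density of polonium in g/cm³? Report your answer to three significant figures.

A simple cubic unit cell contains Z = 1 atom.
Cell volume: a³ = (3.35 Å)³ = (3.350 × 10^-8 cm)³ = 3.760 × 10^-23 cm³.
ρ = Z·M/(N_A·a³) = 1 × 209.0 / (6.022 × 10²³ × 3.760 × 10^-23) = 9.231 g/cm³.

9.23 g/cm³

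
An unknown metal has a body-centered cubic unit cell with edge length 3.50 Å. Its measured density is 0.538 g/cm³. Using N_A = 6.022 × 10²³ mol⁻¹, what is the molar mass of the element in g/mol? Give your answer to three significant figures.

A BCC cell has Z = 2 atoms; a = 3.500 × 10^-8 cm.
M = ρ·N_A·a³/Z = 0.538 × 6.022 × 10²³ × 4.288 × 10^-23 / 2 = 6.95 g/mol.

6.95 g/mol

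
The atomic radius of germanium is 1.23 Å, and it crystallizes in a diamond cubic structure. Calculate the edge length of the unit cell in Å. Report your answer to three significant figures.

5.68 Å

In a diamond cubic lattice, nearest neighbors lie along the body diagonal with √3·a = 8r.
a = 8r/√3 = 8 × 1.23 / 1.7321 = 5.68 Å.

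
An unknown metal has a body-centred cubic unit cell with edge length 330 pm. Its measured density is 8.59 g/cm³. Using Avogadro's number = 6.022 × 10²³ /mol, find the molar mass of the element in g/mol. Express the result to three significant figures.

92.9 g/mol

A BCC cell has Z = 2 atoms; a = 3.300 × 10^-8 cm.
M = ρ·N_A·a³/Z = 8.59 × 6.022 × 10²³ × 3.594 × 10^-23 / 2 = 92.9 g/mol.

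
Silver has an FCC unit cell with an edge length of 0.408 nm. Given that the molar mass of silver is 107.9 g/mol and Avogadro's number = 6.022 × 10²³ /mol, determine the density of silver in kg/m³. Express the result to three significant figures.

10600 kg/m³

An FCC unit cell contains Z = 4 atoms.
Cell volume: a³ = (0.408 nm)³ = (4.080 × 10^-8 cm)³ = 6.792 × 10^-23 cm³.
ρ = Z·M/(N_A·a³) = 4 × 107.9 / (6.022 × 10²³ × 6.792 × 10^-23) = 10.55 g/cm³ = 10600 kg/m³.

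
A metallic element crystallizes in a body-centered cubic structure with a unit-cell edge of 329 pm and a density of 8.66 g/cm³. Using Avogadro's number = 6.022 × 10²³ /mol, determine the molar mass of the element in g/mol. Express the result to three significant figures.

92.9 g/mol

A BCC cell has Z = 2 atoms; a = 3.290 × 10^-8 cm.
M = ρ·N_A·a³/Z = 8.66 × 6.022 × 10²³ × 3.561 × 10^-23 / 2 = 92.9 g/mol.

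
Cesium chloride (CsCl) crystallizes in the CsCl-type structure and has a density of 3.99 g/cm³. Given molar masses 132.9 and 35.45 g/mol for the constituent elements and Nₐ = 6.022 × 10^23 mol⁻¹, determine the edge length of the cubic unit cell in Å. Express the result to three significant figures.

4.12 Å

M(CsCl) = 168.35 g/mol; Z = 1 formula unit per cell.
a³ = Z·M/(N_A·ρ) = 1 × 168.35 / (6.022 × 10²³ × 3.99) = 7.006 × 10^-23 cm³, so a = 4.123 × 10^-8 cm = 4.12 Å.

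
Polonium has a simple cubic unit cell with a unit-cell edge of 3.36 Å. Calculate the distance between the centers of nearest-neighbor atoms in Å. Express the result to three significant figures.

3.36 Å

In a simple cubic structure, atoms touch along the cell edge, so a = 2r; the nearest-neighbor distance equals 2r = 1.000·a.
d = 1.000 × 3.36 = 3.36 Å.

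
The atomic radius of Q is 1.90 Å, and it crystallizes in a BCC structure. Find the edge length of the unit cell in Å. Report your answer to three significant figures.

4.39 Å

In a BCC lattice, atoms touch along the body diagonal, so √3·a = 4r.
a = 4r/√3 = 4 × 1.90 / 1.7321 = 4.39 Å.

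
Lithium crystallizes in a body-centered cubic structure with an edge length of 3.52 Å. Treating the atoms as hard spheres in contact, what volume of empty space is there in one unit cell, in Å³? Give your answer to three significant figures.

13.9 Å³

In a BCC lattice atoms touch along the body diagonal, so √3·a = 4r, so r = 0.4330a = 1.524 Å.
V_cell = a³ = 43.61 Å³; V_atoms = 2 × (4/3)πr³ = 29.67 Å³.
Empty space = 43.61 − 29.67 = 13.9 Å³.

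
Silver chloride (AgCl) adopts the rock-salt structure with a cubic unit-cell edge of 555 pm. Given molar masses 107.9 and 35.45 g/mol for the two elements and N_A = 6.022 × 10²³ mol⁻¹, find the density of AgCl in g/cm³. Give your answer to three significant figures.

5.57 g/cm³

The rock-salt structure contains Z = 4 formula units per cell; M(AgCl) = 107.9 + 35.45 = 143.35 g/mol.
a³ = (5.550 × 10^-8 cm)³ = 1.710 × 10^-22 cm³.
ρ = 4 × 143.35 / (6.022 × 10²³ × 1.710 × 10^-22) = 5.570 g/cm³.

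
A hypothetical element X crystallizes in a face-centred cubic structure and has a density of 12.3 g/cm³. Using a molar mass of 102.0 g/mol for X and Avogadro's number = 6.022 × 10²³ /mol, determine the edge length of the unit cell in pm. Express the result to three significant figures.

380 pm

With Z = 4 atoms per FCC cell, a³ = Z·M/(N_A·ρ) = 4 × 102.0 / (6.022 × 10²³ × 12.30 g/cm³) = 5.508 × 10^-23 cm³.
a = (5.508 × 10^-23)^(1/3) = 3.805 × 10^-8 cm = 380 pm.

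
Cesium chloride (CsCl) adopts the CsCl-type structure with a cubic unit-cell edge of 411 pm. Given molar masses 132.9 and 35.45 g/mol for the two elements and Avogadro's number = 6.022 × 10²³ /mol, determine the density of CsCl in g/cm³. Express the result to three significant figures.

The CsCl-type structure contains Z = 1 formula unit per cell; M(CsCl) = 132.9 + 35.45 = 168.35 g/mol.
a³ = (4.110 × 10^-8 cm)³ = 6.943 × 10^-23 cm³.
ρ = 1 × 168.35 / (6.022 × 10²³ × 6.943 × 10^-23) = 4.027 g/cm³.

4.03 g/cm³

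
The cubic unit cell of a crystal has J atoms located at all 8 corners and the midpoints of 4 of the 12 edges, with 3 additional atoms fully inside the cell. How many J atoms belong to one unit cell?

5

Corner atoms are shared by 8 cells (1/8 each), edge atoms by 4 (1/4 each), interior atoms are unshared.
Net atoms = 8 × 1/8 + 4 × 1/4 + 3 = 1 + 1 + 3 = 5.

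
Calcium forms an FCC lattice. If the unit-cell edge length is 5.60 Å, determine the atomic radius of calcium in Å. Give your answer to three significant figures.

1.98 Å

In an FCC lattice, atoms touch along the face diagonal, so √2·a = 4r.
r = √2·a/4 = 1.4142 × 5.60 / 4 = 1.98 Å.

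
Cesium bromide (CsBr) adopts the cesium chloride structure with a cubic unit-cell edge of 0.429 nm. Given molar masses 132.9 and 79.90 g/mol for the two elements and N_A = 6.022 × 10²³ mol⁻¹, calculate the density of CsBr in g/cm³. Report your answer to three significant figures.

The cesium chloride structure contains Z = 1 formula unit per cell; M(CsBr) = 132.9 + 79.90 = 212.8 g/mol.
a³ = (4.290 × 10^-8 cm)³ = 7.895 × 10^-23 cm³.
ρ = 1 × 212.8 / (6.022 × 10²³ × 7.895 × 10^-23) = 4.476 g/cm³.

4.48 g/cm³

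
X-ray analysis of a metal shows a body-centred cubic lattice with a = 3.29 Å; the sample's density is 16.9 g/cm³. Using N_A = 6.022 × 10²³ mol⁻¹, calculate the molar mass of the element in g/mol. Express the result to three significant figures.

A BCC cell has Z = 2 atoms; a = 3.290 × 10^-8 cm.
M = ρ·N_A·a³/Z = 16.9 × 6.022 × 10²³ × 3.561 × 10^-23 / 2 = 181 g/mol.

181 g/mol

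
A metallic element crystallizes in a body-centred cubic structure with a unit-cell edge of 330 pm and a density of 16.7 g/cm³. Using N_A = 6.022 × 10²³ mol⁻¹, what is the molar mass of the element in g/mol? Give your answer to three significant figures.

181 g/mol

A BCC cell has Z = 2 atoms; a = 3.300 × 10^-8 cm.
M = ρ·N_A·a³/Z = 16.7 × 6.022 × 10²³ × 3.594 × 10^-23 / 2 = 181 g/mol.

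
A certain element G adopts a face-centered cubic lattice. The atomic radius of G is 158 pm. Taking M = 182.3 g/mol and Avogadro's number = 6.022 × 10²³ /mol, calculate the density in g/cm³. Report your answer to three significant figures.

13.6 g/cm³

In an FCC lattice, atoms touch along the face diagonal, so √2·a = 4r, giving a = 446.9 pm = 4.469 × 10^-8 cm.
With Z = 4, ρ = Z·M/(N_A·a³) = 4 × 182.3 / (6.022 × 10²³ × 8.925 × 10^-23) = 13.57 g/cm³.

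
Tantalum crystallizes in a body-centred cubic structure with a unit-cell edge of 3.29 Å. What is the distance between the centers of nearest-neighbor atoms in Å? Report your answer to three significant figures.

In a BCC structure, atoms touch along the body diagonal, so √3·a = 4r; the nearest-neighbor distance equals 2r = 0.8660·a.
d = 0.8660 × 3.29 = 2.85 Å.

2.85 Å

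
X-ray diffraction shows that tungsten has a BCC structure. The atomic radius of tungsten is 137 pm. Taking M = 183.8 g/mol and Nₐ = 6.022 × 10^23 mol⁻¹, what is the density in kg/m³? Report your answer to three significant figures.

In a BCC lattice, atoms touch along the body diagonal, so √3·a = 4r, giving a = 316.4 pm = 3.164 × 10^-8 cm.
With Z = 2, ρ = Z·M/(N_A·a³) = 2 × 183.8 / (6.022 × 10²³ × 3.167 × 10^-23) = 19.27 g/cm³ = 19300 kg/m³.

19300 kg/m³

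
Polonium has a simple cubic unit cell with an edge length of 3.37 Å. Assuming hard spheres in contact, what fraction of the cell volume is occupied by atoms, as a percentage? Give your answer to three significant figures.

In a simple cubic lattice atoms touch along the cell edge, so a = 2r, so r = 0.5000a = 1.685 Å.
Packing fraction = Z·(4/3)πr³ / a³ = 1 × (4/3)π × (1.685)³ / (3.37)³ = 0.5236 = 52.4%.

52.4%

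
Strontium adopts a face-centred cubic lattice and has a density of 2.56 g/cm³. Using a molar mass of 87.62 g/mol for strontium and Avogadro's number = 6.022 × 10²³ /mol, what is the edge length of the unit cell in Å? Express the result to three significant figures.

6.10 Å

With Z = 4 atoms per FCC cell, a³ = Z·M/(N_A·ρ) = 4 × 87.62 / (6.022 × 10²³ × 2.560 g/cm³) = 2.273 × 10^-22 cm³.
a = (2.273 × 10^-22)^(1/3) = 6.103 × 10^-8 cm = 6.10 Å.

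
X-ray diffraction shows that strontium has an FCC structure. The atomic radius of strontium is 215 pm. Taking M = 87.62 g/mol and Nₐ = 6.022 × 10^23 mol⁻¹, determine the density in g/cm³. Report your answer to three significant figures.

2.59 g/cm³

In an FCC lattice, atoms touch along the face diagonal, so √2·a = 4r, giving a = 608.1 pm = 6.081 × 10^-8 cm.
With Z = 4, ρ = Z·M/(N_A·a³) = 4 × 87.62 / (6.022 × 10²³ × 2.249 × 10^-22) = 2.588 g/cm³.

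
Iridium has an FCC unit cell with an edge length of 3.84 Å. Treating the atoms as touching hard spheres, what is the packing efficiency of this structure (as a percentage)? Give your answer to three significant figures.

74.0%

In an FCC lattice atoms touch along the face diagonal, so √2·a = 4r, so r = 0.3536a = 1.358 Å.
Packing fraction = Z·(4/3)πr³ / a³ = 4 × (4/3)π × (1.358)³ / (3.84)³ = 0.7405 = 74.0%.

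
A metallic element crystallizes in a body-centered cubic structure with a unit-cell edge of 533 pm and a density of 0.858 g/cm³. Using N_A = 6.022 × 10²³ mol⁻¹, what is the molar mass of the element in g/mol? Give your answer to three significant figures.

39.1 g/mol

A BCC cell has Z = 2 atoms; a = 5.330 × 10^-8 cm.
M = ρ·N_A·a³/Z = 0.858 × 6.022 × 10²³ × 1.514 × 10^-22 / 2 = 39.1 g/mol.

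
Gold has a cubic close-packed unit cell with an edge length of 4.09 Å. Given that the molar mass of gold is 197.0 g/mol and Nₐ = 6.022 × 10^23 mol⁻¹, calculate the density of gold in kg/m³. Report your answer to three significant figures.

19100 kg/m³

An FCC unit cell contains Z = 4 atoms.
Cell volume: a³ = (4.09 Å)³ = (4.090 × 10^-8 cm)³ = 6.842 × 10^-23 cm³.
ρ = Z·M/(N_A·a³) = 4 × 197.0 / (6.022 × 10²³ × 6.842 × 10^-23) = 19.13 g/cm³ = 19100 kg/m³.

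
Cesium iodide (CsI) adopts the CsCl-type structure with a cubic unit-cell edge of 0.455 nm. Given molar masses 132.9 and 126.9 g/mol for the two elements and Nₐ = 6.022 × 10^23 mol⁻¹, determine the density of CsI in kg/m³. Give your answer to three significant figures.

4580 kg/m³

The CsCl-type structure contains Z = 1 formula unit per cell; M(CsI) = 132.9 + 126.9 = 259.8 g/mol.
a³ = (4.550 × 10^-8 cm)³ = 9.420 × 10^-23 cm³.
ρ = 1 × 259.8 / (6.022 × 10²³ × 9.420 × 10^-23) = 4.580 g/cm³ = 4580 kg/m³.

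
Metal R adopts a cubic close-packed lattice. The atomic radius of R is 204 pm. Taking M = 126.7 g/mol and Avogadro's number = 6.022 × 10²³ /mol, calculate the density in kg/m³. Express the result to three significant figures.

4380 kg/m³

In an FCC lattice, atoms touch along the face diagonal, so √2·a = 4r, giving a = 577.0 pm = 5.770 × 10^-8 cm.
With Z = 4, ρ = Z·M/(N_A·a³) = 4 × 126.7 / (6.022 × 10²³ × 1.921 × 10^-22) = 4.381 g/cm³ = 4380 kg/m³.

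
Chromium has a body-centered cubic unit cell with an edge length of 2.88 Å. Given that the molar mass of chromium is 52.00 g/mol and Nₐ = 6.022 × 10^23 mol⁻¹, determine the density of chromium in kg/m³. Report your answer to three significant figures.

7230 kg/m³

A BCC unit cell contains Z = 2 atoms.
Cell volume: a³ = (2.88 Å)³ = (2.880 × 10^-8 cm)³ = 2.389 × 10^-23 cm³.
ρ = Z·M/(N_A·a³) = 2 × 52.00 / (6.022 × 10²³ × 2.389 × 10^-23) = 7.230 g/cm³ = 7230 kg/m³.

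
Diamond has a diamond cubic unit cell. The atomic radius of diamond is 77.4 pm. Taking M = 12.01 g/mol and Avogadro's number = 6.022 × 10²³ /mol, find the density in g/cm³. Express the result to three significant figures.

In a diamond cubic lattice, nearest neighbors lie along the body diagonal with √3·a = 8r, giving a = 357.5 pm = 3.575 × 10^-8 cm.
With Z = 8, ρ = Z·M/(N_A·a³) = 8 × 12.01 / (6.022 × 10²³ × 4.569 × 10^-23) = 3.492 g/cm³.

3.49 g/cm³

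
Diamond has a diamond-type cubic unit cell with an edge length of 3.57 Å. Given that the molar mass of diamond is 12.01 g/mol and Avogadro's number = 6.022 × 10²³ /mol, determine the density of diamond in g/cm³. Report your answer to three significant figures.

A diamond cubic unit cell contains Z = 8 atoms.
Cell volume: a³ = (3.57 Å)³ = (3.570 × 10^-8 cm)³ = 4.550 × 10^-23 cm³.
ρ = Z·M/(N_A·a³) = 8 × 12.01 / (6.022 × 10²³ × 4.550 × 10^-23) = 3.507 g/cm³.

3.51 g/cm³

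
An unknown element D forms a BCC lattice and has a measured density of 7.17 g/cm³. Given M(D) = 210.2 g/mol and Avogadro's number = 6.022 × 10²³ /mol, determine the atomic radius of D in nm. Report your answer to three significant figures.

For a BCC cell (Z = 2), a³ = Z·M/(N_A·ρ) = 2 × 210.2 / (6.022 × 10²³ × 7.170) = 9.736 × 10^-23 cm³, so a = 4.600 × 10^-8 cm = 0.4600 nm.
Atoms touch along the body diagonal, so √3·a = 4r, so r = 0.4330 × a = 0.199 nm.

0.199 nm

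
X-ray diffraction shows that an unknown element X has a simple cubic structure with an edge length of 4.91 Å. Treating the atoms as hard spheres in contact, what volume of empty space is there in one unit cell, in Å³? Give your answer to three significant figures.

In a simple cubic lattice atoms touch along the cell edge, so a = 2r, so r = 0.5000a = 2.455 Å.
V_cell = a³ = 118.4 Å³; V_atoms = 1 × (4/3)πr³ = 61.98 Å³.
Empty space = 118.4 − 61.98 = 56.4 Å³.

56.4 Å³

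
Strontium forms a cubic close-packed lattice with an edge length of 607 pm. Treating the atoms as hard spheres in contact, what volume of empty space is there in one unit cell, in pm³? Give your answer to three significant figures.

In an FCC lattice atoms touch along the face diagonal, so √2·a = 4r, so r = 0.3536a = 214.6 pm.
V_cell = a³ = 2.236 × 10^8 pm³; V_atoms = 4 × (4/3)πr³ = 1.656 × 10^8 pm³.
Empty space = 2.236 × 10^8 − 1.656 × 10^8 = 5.80 × 10^7 pm³.

5.80 × 10^7 pm³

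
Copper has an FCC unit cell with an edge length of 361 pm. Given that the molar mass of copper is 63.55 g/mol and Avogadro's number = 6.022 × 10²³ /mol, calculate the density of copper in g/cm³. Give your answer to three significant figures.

8.97 g/cm³

An FCC unit cell contains Z = 4 atoms.
Cell volume: a³ = (361 pm)³ = (3.610 × 10^-8 cm)³ = 4.705 × 10^-23 cm³.
ρ = Z·M/(N_A·a³) = 4 × 63.55 / (6.022 × 10²³ × 4.705 × 10^-23) = 8.972 g/cm³.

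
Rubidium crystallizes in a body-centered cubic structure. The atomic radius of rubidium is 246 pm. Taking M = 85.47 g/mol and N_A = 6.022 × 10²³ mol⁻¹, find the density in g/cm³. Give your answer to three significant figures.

1.55 g/cm³

In a BCC lattice, atoms touch along the body diagonal, so √3·a = 4r, giving a = 568.1 pm = 5.681 × 10^-8 cm.
With Z = 2, ρ = Z·M/(N_A·a³) = 2 × 85.47 / (6.022 × 10²³ × 1.834 × 10^-22) = 1.548 g/cm³.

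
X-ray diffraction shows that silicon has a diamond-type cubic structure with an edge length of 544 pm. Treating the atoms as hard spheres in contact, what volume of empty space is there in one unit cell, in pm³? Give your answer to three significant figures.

In a diamond cubic lattice nearest neighbors lie along the body diagonal with √3·a = 8r, so r = 0.2165a = 117.8 pm.
V_cell = a³ = 1.610 × 10^8 pm³; V_atoms = 8 × (4/3)πr³ = 5.475 × 10^7 pm³.
Empty space = 1.610 × 10^8 − 5.475 × 10^7 = 1.06 × 10^8 pm³.

1.06 × 10^8 pm³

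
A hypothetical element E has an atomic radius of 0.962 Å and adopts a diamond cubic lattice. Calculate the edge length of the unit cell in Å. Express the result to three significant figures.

4.44 Å

In a diamond cubic lattice, nearest neighbors lie along the body diagonal with √3·a = 8r.
a = 8r/√3 = 8 × 0.962 / 1.7321 = 4.44 Å.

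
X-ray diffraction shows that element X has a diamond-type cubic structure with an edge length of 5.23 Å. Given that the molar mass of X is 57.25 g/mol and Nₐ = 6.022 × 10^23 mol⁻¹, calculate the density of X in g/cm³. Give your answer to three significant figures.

A diamond cubic unit cell contains Z = 8 atoms.
Cell volume: a³ = (5.23 Å)³ = (5.230 × 10^-8 cm)³ = 1.431 × 10^-22 cm³.
ρ = Z·M/(N_A·a³) = 8 × 57.25 / (6.022 × 10²³ × 1.431 × 10^-22) = 5.316 g/cm³.

5.32 g/cm³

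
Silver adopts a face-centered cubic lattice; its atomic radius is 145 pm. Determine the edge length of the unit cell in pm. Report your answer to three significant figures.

In an FCC lattice, atoms touch along the face diagonal, so √2·a = 4r.
a = 4r/√2 = 4 × 145 / 1.4142 = 410 pm.

410 pm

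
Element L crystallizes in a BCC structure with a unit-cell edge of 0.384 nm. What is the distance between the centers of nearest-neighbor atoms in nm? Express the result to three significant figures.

In a BCC structure, atoms touch along the body diagonal, so √3·a = 4r; the nearest-neighbor distance equals 2r = 0.8660·a.
d = 0.8660 × 0.384 = 0.333 nm.

0.333 nm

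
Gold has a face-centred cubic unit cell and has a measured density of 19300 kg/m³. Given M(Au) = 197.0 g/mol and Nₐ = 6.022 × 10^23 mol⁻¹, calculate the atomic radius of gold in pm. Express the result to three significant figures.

144 pm

For an FCC cell (Z = 4), a³ = Z·M/(N_A·ρ) = 4 × 197.0 / (6.022 × 10²³ × 19.30) = 6.780 × 10^-23 cm³, so a = 4.078 × 10^-8 cm = 407.8 pm.
Atoms touch along the face diagonal, so √2·a = 4r, so r = 0.3536 × a = 144 pm.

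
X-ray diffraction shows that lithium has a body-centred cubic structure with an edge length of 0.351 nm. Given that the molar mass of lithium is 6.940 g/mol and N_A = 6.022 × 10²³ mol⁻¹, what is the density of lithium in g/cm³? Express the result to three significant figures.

A BCC unit cell contains Z = 2 atoms.
Cell volume: a³ = (0.351 nm)³ = (3.510 × 10^-8 cm)³ = 4.324 × 10^-23 cm³.
ρ = Z·M/(N_A·a³) = 2 × 6.940 / (6.022 × 10²³ × 4.324 × 10^-23) = 0.5330 g/cm³.

0.533 g/cm³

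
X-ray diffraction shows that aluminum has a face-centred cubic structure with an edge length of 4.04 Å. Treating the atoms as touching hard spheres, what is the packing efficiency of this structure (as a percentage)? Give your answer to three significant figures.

74.0%

In an FCC lattice atoms touch along the face diagonal, so √2·a = 4r, so r = 0.3536a = 1.428 Å.
Packing fraction = Z·(4/3)πr³ / a³ = 4 × (4/3)π × (1.428)³ / (4.04)³ = 0.7405 = 74.0%.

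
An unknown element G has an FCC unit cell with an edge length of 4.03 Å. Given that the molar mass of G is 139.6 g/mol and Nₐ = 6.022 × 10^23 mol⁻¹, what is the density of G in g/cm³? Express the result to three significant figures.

14.2 g/cm³

An FCC unit cell contains Z = 4 atoms.
Cell volume: a³ = (4.03 Å)³ = (4.030 × 10^-8 cm)³ = 6.545 × 10^-23 cm³.
ρ = Z·M/(N_A·a³) = 4 × 139.6 / (6.022 × 10²³ × 6.545 × 10^-23) = 14.17 g/cm³.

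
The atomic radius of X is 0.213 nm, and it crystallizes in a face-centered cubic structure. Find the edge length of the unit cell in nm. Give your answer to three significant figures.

0.602 nm

In an FCC lattice, atoms touch along the face diagonal, so √2·a = 4r.
a = 4r/√2 = 4 × 0.213 / 1.4142 = 0.602 nm.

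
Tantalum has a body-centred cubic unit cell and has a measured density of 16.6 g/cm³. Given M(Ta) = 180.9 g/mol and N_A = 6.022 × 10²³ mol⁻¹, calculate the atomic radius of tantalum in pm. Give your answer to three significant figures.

For a BCC cell (Z = 2), a³ = Z·M/(N_A·ρ) = 2 × 180.9 / (6.022 × 10²³ × 16.60) = 3.619 × 10^-23 cm³, so a = 3.308 × 10^-8 cm = 330.8 pm.
Atoms touch along the body diagonal, so √3·a = 4r, so r = 0.4330 × a = 143 pm.

143 pm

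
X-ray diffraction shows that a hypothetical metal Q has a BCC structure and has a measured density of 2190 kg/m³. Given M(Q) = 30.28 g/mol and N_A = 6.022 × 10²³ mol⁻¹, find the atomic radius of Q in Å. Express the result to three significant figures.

1.55 Å

For a BCC cell (Z = 2), a³ = Z·M/(N_A·ρ) = 2 × 30.28 / (6.022 × 10²³ × 2.190) = 4.592 × 10^-23 cm³, so a = 3.581 × 10^-8 cm = 3.581 Å.
Atoms touch along the body diagonal, so √3·a = 4r, so r = 0.4330 × a = 1.55 Å.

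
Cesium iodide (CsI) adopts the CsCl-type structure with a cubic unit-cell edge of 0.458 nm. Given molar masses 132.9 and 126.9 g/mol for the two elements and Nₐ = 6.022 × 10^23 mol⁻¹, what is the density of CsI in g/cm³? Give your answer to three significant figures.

The CsCl-type structure contains Z = 1 formula unit per cell; M(CsI) = 132.9 + 126.9 = 259.8 g/mol.
a³ = (4.580 × 10^-8 cm)³ = 9.607 × 10^-23 cm³.
ρ = 1 × 259.8 / (6.022 × 10²³ × 9.607 × 10^-23) = 4.491 g/cm³.

4.49 g/cm³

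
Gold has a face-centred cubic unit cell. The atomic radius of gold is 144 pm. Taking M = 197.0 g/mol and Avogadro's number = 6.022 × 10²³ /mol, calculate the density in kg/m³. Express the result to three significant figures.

19400 kg/m³

In an FCC lattice, atoms touch along the face diagonal, so √2·a = 4r, giving a = 407.3 pm = 4.073 × 10^-8 cm.
With Z = 4, ρ = Z·M/(N_A·a³) = 4 × 197.0 / (6.022 × 10²³ × 6.757 × 10^-23) = 19.37 g/cm³ = 19400 kg/m³.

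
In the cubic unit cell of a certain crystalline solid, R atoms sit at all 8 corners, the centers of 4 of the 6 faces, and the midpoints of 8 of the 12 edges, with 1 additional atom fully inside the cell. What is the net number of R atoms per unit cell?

6

Corner atoms are shared by 8 cells (1/8 each), face atoms by 2 (1/2 each), edge atoms by 4 (1/4 each), interior atoms are unshared.
Net atoms = 8 × 1/8 + 4 × 1/2 + 8 × 1/4 + 1 = 1 + 2 + 2 + 1 = 6.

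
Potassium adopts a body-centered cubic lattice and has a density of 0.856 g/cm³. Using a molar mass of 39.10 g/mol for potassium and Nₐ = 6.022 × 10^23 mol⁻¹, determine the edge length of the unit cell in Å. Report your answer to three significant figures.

5.33 Å

With Z = 2 atoms per BCC cell, a³ = Z·M/(N_A·ρ) = 2 × 39.10 / (6.022 × 10²³ × 0.8560 g/cm³) = 1.517 × 10^-22 cm³.
a = (1.517 × 10^-22)^(1/3) = 5.333 × 10^-8 cm = 5.33 Å.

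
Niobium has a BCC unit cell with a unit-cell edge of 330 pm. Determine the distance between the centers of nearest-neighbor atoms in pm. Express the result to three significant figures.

286 pm

In a BCC structure, atoms touch along the body diagonal, so √3·a = 4r; the nearest-neighbor distance equals 2r = 0.8660·a.
d = 0.8660 × 330 = 286 pm.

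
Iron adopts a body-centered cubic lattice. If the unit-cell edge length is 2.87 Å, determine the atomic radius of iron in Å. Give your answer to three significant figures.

1.24 Å

In a BCC lattice, atoms touch along the body diagonal, so √3·a = 4r.
r = √3·a/4 = 1.7321 × 2.87 / 4 = 1.24 Å.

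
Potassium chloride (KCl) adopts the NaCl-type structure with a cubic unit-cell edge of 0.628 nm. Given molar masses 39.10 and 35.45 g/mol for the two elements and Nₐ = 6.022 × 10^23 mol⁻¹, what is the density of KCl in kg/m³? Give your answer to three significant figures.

The NaCl-type structure contains Z = 4 formula units per cell; M(KCl) = 39.10 + 35.45 = 74.55 g/mol.
a³ = (6.280 × 10^-8 cm)³ = 2.477 × 10^-22 cm³.
ρ = 4 × 74.55 / (6.022 × 10²³ × 2.477 × 10^-22) = 1.999 g/cm³ = 2000 kg/m³.

2000 kg/m³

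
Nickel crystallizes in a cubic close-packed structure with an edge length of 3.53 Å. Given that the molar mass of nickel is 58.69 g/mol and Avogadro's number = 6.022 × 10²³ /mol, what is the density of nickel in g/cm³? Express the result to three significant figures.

An FCC unit cell contains Z = 4 atoms.
Cell volume: a³ = (3.53 Å)³ = (3.530 × 10^-8 cm)³ = 4.399 × 10^-23 cm³.
ρ = Z·M/(N_A·a³) = 4 × 58.69 / (6.022 × 10²³ × 4.399 × 10^-23) = 8.863 g/cm³.

8.86 g/cm³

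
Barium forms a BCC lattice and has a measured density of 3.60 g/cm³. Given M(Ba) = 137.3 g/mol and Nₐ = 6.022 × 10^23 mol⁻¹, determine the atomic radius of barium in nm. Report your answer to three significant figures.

0.217 nm

For a BCC cell (Z = 2), a³ = Z·M/(N_A·ρ) = 2 × 137.3 / (6.022 × 10²³ × 3.600) = 1.267 × 10^-22 cm³, so a = 5.022 × 10^-8 cm = 0.5022 nm.
Atoms touch along the body diagonal, so √3·a = 4r, so r = 0.4330 × a = 0.217 nm.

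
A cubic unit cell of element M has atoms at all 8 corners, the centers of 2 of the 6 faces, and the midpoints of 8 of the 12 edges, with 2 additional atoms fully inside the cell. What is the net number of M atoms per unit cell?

Corner atoms are shared by 8 cells (1/8 each), face atoms by 2 (1/2 each), edge atoms by 4 (1/4 each), interior atoms are unshared.
Net atoms = 8 × 1/8 + 2 × 1/2 + 8 × 1/4 + 2 = 1 + 1 + 2 + 2 = 6.

6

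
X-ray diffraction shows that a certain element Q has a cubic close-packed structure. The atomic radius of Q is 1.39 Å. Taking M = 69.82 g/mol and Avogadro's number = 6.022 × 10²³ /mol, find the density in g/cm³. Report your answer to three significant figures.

In an FCC lattice, atoms touch along the face diagonal, so √2·a = 4r, giving a = 3.932 Å = 3.932 × 10^-8 cm.
With Z = 4, ρ = Z·M/(N_A·a³) = 4 × 69.82 / (6.022 × 10²³ × 6.077 × 10^-23) = 7.632 g/cm³.

7.63 g/cm³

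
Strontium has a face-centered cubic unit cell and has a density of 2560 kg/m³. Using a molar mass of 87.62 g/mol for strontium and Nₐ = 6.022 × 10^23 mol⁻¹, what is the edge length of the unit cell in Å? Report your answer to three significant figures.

With Z = 4 atoms per FCC cell, a³ = Z·M/(N_A·ρ) = 4 × 87.62 / (6.022 × 10²³ × 2.560 g/cm³) = 2.273 × 10^-22 cm³.
a = (2.273 × 10^-22)^(1/3) = 6.103 × 10^-8 cm = 6.10 Å.

6.10 Å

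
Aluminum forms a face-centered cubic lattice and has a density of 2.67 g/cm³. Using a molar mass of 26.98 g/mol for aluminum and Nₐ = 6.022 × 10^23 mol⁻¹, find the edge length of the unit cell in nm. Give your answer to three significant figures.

0.406 nm

With Z = 4 atoms per FCC cell, a³ = Z·M/(N_A·ρ) = 4 × 26.98 / (6.022 × 10²³ × 2.670 g/cm³) = 6.712 × 10^-23 cm³.
a = (6.712 × 10^-23)^(1/3) = 4.064 × 10^-8 cm = 0.406 nm.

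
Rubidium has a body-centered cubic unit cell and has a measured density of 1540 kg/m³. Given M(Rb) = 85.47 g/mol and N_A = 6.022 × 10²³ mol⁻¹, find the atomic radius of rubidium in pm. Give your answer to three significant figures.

246 pm

For a BCC cell (Z = 2), a³ = Z·M/(N_A·ρ) = 2 × 85.47 / (6.022 × 10²³ × 1.540) = 1.843 × 10^-22 cm³, so a = 5.691 × 10^-8 cm = 569.1 pm.
Atoms touch along the body diagonal, so √3·a = 4r, so r = 0.4330 × a = 246 pm.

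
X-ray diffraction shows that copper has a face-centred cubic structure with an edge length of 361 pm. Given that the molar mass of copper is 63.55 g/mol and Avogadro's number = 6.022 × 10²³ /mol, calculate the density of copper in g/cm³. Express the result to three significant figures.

An FCC unit cell contains Z = 4 atoms.
Cell volume: a³ = (361 pm)³ = (3.610 × 10^-8 cm)³ = 4.705 × 10^-23 cm³.
ρ = Z·M/(N_A·a³) = 4 × 63.55 / (6.022 × 10²³ × 4.705 × 10^-23) = 8.972 g/cm³.

8.97 g/cm³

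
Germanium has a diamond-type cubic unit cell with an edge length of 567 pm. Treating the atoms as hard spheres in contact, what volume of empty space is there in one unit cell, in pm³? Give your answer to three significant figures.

In a diamond cubic lattice nearest neighbors lie along the body diagonal with √3·a = 8r, so r = 0.2165a = 122.8 pm.
V_cell = a³ = 1.823 × 10^8 pm³; V_atoms = 8 × (4/3)πr³ = 6.199 × 10^7 pm³.
Empty space = 1.823 × 10^8 − 6.199 × 10^7 = 1.20 × 10^8 pm³.

1.20 × 10^8 pm³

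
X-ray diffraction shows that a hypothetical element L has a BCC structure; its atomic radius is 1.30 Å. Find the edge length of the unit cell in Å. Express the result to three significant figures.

3.00 Å

In a BCC lattice, atoms touch along the body diagonal, so √3·a = 4r.
a = 4r/√3 = 4 × 1.30 / 1.7321 = 3.00 Å.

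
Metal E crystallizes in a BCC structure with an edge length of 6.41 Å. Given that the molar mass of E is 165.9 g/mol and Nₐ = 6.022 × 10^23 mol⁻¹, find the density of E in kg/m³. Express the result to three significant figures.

A BCC unit cell contains Z = 2 atoms.
Cell volume: a³ = (6.41 Å)³ = (6.410 × 10^-8 cm)³ = 2.634 × 10^-22 cm³.
ρ = Z·M/(N_A·a³) = 2 × 165.9 / (6.022 × 10²³ × 2.634 × 10^-22) = 2.092 g/cm³ = 2090 kg/m³.

2090 kg/m³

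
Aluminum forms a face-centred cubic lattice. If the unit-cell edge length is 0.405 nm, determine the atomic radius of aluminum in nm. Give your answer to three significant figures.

In an FCC lattice, atoms touch along the face diagonal, so √2·a = 4r.
r = √2·a/4 = 1.4142 × 0.405 / 4 = 0.143 nm.

0.143 nm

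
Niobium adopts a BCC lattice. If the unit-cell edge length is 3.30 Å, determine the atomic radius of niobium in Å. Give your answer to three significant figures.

1.43 Å

In a BCC lattice, atoms touch along the body diagonal, so √3·a = 4r.
r = √3·a/4 = 1.7321 × 3.30 / 4 = 1.43 Å.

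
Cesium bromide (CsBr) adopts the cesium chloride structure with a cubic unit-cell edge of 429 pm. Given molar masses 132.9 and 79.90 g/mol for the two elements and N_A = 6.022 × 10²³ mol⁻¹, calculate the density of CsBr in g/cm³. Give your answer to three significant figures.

4.48 g/cm³

The cesium chloride structure contains Z = 1 formula unit per cell; M(CsBr) = 132.9 + 79.90 = 212.8 g/mol.
a³ = (4.290 × 10^-8 cm)³ = 7.895 × 10^-23 cm³.
ρ = 1 × 212.8 / (6.022 × 10²³ × 7.895 × 10^-23) = 4.476 g/cm³.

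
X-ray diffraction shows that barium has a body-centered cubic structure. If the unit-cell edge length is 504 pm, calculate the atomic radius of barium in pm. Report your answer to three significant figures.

218 pm

In a BCC lattice, atoms touch along the body diagonal, so √3·a = 4r.
r = √3·a/4 = 1.7321 × 504 / 4 = 218 pm.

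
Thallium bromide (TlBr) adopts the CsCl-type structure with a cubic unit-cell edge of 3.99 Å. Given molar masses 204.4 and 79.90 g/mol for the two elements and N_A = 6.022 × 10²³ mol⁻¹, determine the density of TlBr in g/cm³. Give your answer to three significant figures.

The CsCl-type structure contains Z = 1 formula unit per cell; M(TlBr) = 204.4 + 79.90 = 284.3 g/mol.
a³ = (3.990 × 10^-8 cm)³ = 6.352 × 10^-23 cm³.
ρ = 1 × 284.3 / (6.022 × 10²³ × 6.352 × 10^-23) = 7.432 g/cm³.

7.43 g/cm³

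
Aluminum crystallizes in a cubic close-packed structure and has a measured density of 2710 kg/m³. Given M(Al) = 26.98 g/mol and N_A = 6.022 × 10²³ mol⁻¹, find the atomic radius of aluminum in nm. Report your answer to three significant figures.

0.143 nm

For an FCC cell (Z = 4), a³ = Z·M/(N_A·ρ) = 4 × 26.98 / (6.022 × 10²³ × 2.710) = 6.613 × 10^-23 cm³, so a = 4.044 × 10^-8 cm = 0.4044 nm.
Atoms touch along the face diagonal, so √2·a = 4r, so r = 0.3536 × a = 0.143 nm.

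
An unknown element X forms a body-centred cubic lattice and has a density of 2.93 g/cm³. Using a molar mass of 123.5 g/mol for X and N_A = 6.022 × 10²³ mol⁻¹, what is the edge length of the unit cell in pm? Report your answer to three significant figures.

With Z = 2 atoms per BCC cell, a³ = Z·M/(N_A·ρ) = 2 × 123.5 / (6.022 × 10²³ × 2.930 g/cm³) = 1.400 × 10^-22 cm³.
a = (1.400 × 10^-22)^(1/3) = 5.192 × 10^-8 cm = 519 pm.

519 pm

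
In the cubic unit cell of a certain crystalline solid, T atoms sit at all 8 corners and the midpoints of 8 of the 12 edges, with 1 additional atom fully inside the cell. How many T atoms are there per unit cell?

4

Corner atoms are shared by 8 cells (1/8 each), edge atoms by 4 (1/4 each), interior atoms are unshared.
Net atoms = 8 × 1/8 + 8 × 1/4 + 1 = 1 + 2 + 1 = 4.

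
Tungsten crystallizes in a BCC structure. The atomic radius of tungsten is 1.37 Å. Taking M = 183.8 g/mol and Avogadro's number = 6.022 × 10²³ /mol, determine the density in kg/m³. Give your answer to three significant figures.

In a BCC lattice, atoms touch along the body diagonal, so √3·a = 4r, giving a = 3.164 Å = 3.164 × 10^-8 cm.
With Z = 2, ρ = Z·M/(N_A·a³) = 2 × 183.8 / (6.022 × 10²³ × 3.167 × 10^-23) = 19.27 g/cm³ = 19300 kg/m³.

19300 kg/m³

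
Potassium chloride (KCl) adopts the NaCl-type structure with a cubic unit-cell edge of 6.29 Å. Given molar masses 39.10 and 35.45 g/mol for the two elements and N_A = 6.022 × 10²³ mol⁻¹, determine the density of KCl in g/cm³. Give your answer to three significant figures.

1.99 g/cm³

The NaCl-type structure contains Z = 4 formula units per cell; M(KCl) = 39.10 + 35.45 = 74.55 g/mol.
a³ = (6.290 × 10^-8 cm)³ = 2.489 × 10^-22 cm³.
ρ = 4 × 74.55 / (6.022 × 10²³ × 2.489 × 10^-22) = 1.990 g/cm³.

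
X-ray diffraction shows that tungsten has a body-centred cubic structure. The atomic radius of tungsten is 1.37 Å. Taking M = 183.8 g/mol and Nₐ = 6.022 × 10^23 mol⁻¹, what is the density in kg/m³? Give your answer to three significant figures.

19300 kg/m³

In a BCC lattice, atoms touch along the body diagonal, so √3·a = 4r, giving a = 3.164 Å = 3.164 × 10^-8 cm.
With Z = 2, ρ = Z·M/(N_A·a³) = 2 × 183.8 / (6.022 × 10²³ × 3.167 × 10^-23) = 19.27 g/cm³ = 19300 kg/m³.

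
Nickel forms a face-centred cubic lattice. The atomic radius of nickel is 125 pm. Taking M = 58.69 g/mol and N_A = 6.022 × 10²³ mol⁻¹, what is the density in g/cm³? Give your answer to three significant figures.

In an FCC lattice, atoms touch along the face diagonal, so √2·a = 4r, giving a = 353.6 pm = 3.536 × 10^-8 cm.
With Z = 4, ρ = Z·M/(N_A·a³) = 4 × 58.69 / (6.022 × 10²³ × 4.419 × 10^-23) = 8.821 g/cm³.

8.82 g/cm³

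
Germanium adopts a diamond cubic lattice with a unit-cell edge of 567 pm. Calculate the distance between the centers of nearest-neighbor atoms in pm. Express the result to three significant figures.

In a diamond cubic structure, nearest neighbors lie along the body diagonal with √3·a = 8r; the nearest-neighbor distance equals 2r = 0.4330·a.
d = 0.4330 × 567 = 246 pm.

246 pm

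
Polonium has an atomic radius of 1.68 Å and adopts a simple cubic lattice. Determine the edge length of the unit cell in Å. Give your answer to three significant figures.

3.36 Å

In a simple cubic lattice, atoms touch along the cell edge, so a = 2r.
a = 2r = 2 × 1.68 = 3.36 Å.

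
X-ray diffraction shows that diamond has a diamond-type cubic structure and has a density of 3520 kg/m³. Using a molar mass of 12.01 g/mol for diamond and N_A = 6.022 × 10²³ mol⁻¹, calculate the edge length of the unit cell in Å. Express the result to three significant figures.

3.57 Å

With Z = 8 atoms per diamond cubic cell, a³ = Z·M/(N_A·ρ) = 8 × 12.01 / (6.022 × 10²³ × 3.520 g/cm³) = 4.533 × 10^-23 cm³.
a = (4.533 × 10^-23)^(1/3) = 3.565 × 10^-8 cm = 3.57 Å.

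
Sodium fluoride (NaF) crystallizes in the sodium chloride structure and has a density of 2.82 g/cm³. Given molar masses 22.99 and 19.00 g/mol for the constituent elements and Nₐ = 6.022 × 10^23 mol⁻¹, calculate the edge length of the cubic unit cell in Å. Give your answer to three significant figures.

M(NaF) = 41.99 g/mol; Z = 4 formula units per cell.
a³ = Z·M/(N_A·ρ) = 4 × 41.99 / (6.022 × 10²³ × 2.82) = 9.890 × 10^-23 cm³, so a = 4.625 × 10^-8 cm = 4.62 Å.

4.62 Å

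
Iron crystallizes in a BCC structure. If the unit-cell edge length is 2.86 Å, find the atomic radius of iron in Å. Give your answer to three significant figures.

1.24 Å

In a BCC lattice, atoms touch along the body diagonal, so √3·a = 4r.
r = √3·a/4 = 1.7321 × 2.86 / 4 = 1.24 Å.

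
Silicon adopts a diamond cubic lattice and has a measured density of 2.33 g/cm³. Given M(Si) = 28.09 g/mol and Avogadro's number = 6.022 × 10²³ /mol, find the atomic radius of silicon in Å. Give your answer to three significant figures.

For a diamond cubic cell (Z = 8), a³ = Z·M/(N_A·ρ) = 8 × 28.09 / (6.022 × 10²³ × 2.330) = 1.602 × 10^-22 cm³, so a = 5.431 × 10^-8 cm = 5.431 Å.
Nearest neighbors lie along the body diagonal with √3·a = 8r, so r = 0.2165 × a = 1.18 Å.

1.18 Å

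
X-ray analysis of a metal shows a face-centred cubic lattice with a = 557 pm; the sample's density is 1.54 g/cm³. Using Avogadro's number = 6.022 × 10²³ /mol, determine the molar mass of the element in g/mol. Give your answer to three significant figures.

An FCC cell has Z = 4 atoms; a = 5.570 × 10^-8 cm.
M = ρ·N_A·a³/Z = 1.54 × 6.022 × 10²³ × 1.728 × 10^-22 / 4 = 40.1 g/mol.

40.1 g/mol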